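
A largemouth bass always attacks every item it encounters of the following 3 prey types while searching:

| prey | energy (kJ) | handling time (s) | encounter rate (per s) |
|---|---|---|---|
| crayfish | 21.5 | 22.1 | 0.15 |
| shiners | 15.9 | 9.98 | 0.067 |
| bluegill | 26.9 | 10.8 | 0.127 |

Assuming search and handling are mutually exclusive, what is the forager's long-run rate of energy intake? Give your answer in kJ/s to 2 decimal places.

R = Σλ_iE_i / (1 + Σλ_ih_i)
Numerator: 0.15×21.5 + 0.067×15.9 + 0.127×26.9 = 7.707
Denominator: 1 + 0.15×22.1 + 0.067×9.98 + 0.127×10.8 = 6.355
R = 7.707/6.355 = 1.213 kJ/s

1.21 kJ/s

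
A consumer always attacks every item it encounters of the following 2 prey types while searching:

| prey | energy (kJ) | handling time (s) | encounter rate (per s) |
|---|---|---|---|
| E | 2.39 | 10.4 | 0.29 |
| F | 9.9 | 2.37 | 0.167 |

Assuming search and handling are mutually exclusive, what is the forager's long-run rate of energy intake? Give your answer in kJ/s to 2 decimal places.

0.53 kJ/s

Energy encountered per unit search time: 0.29×2.39 + 0.167×9.9 = 2.346 kJ/s.
Handling time per unit search time: 0.29×10.4 + 0.167×2.37 = 3.412.
Rate = 2.346/(1 + 3.412) = 0.5318 kJ/s.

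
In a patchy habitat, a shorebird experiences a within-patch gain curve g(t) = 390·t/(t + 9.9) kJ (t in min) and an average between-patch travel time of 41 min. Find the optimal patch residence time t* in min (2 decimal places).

By the marginal value theorem, leave when the instantaneous gain rate g'(t) equals the habitat-wide average g(t)/(T + t).
g'(t) = 390·9.9/(t + 9.9)². Setting 390·9.9/(t+9.9)² = 390t/[(t+9.9)(41+t)] gives 9.9(41+t) = t(t+9.9), so t² = 9.9×41 = 405.9.
t* = √405.9 = 20.15 min.

20.15 min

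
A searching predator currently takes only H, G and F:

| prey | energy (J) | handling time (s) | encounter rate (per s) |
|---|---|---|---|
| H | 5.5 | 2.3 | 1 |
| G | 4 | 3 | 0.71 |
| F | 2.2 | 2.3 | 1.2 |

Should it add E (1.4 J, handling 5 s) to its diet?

No

Current rate: (1×5.5 + 0.71×4 + 1.2×2.2)/(1 + 1×2.3 + 0.71×3 + 1.2×2.3) = 1.341 J/s.
Profitability of E: 1.4/5 = 0.28 J/s.
Since 0.28 < R, time spent handling E is better spent searching.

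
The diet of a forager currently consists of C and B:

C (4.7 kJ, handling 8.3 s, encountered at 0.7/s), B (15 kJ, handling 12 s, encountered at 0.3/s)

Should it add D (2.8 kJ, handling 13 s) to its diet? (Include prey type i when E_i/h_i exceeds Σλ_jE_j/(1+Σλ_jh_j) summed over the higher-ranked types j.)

No

Current rate: (0.7×4.7 + 0.3×15)/(1 + 0.7×8.3 + 0.3×12) = 0.7483 kJ/s.
D: E/h = 2.8/13 = 0.2154 kJ/s.
0.2154 < 0.7483, so adding D would lower the average — exclude it.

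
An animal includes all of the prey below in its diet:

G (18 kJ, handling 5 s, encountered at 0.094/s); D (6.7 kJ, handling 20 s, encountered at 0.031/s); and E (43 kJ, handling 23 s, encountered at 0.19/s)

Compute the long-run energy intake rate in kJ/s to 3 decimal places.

1.559 kJ/s

R = Σλ_iE_i / (1 + Σλ_ih_i)
Numerator: 0.094×18 + 0.031×6.7 + 0.19×43 = 10.07
Denominator: 1 + 0.094×5 + 0.031×20 + 0.19×23 = 6.46
R = 10.07/6.46 = 1.559 kJ/s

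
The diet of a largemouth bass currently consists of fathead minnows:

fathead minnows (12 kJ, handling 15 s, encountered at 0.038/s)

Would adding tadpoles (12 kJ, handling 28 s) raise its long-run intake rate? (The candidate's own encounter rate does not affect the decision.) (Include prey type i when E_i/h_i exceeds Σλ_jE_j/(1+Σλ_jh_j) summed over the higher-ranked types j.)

On fathead minnows alone, R = ΣλE/(1+Σλh) = 0.456/1.57 = 0.2904 kJ/s.
Profitability of tadpoles: 12/28 = 0.4286 kJ/s.
Since 0.4286 > R, including tadpoles increases the long-run rate.

Yes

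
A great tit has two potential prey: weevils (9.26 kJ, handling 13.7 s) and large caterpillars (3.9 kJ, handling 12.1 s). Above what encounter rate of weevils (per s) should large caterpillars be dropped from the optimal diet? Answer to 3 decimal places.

0.067 per s

The zero-one rule: include large caterpillars iff E₂/h₂ > λE₁/(1+λh₁). Equality gives the switch point.
λE₁h₂ = E₂ + λE₂h₁ ⇒ λ = E₂/(E₁h₂ − E₂h₁) = 3.9/(112 − 53.43) = 0.06653 per s.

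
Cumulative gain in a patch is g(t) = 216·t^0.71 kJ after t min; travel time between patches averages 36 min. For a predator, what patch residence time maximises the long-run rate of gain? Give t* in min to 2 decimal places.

Optimal t* satisfies g'(t*) = g(t*)/(T + t*).
g'(t) = 0.71·216·t^-0.29. Setting 0.71·216·t^-0.29 = 216·t^0.71/(36+t) gives 0.71(36+t) = t, so 0.29·t = 0.71×36.
t* = 0.71×36/0.29 = 88.14 min.

88.14 min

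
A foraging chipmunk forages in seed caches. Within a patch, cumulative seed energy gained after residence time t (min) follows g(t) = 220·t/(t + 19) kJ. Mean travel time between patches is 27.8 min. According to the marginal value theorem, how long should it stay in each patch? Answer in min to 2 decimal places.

22.98 min

Optimal t* satisfies g'(t*) = g(t*)/(T + t*).
g'(t) = 220·19/(t + 19)². Setting 220·19/(t+19)² = 220t/[(t+19)(27.8+t)] gives 19(27.8+t) = t(t+19), so t² = 19×27.8 = 528.2.
t* = √528.2 = 22.98 min.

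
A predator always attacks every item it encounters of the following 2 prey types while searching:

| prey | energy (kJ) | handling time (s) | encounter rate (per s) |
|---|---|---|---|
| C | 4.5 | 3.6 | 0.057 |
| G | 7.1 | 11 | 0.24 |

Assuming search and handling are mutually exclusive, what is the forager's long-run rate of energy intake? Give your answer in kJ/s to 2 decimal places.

R = (0.057×4.5 + 0.24×7.1) / (1 + 0.057×3.6 + 0.24×11) = 1.96/3.845 = 0.5099 kJ/s.

0.51 kJ/s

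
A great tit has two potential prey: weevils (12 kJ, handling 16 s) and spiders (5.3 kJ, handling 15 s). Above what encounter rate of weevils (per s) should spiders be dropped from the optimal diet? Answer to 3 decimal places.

0.056 per s

Drop spiders once their profitability E₂/h₂ falls below the rate achievable on weevils alone: E₂/h₂ = λE₁/(1 + λh₁).
Solve for λ: λE₁h₂ = E₂(1 + λh₁) → λ(E₁h₂ − E₂h₁) = E₂ → λ = E₂/(E₁h₂ − E₂h₁).
λ = 5.3/(12×15 − 5.3×16) = 5.3/95.2 = 0.05567 per s.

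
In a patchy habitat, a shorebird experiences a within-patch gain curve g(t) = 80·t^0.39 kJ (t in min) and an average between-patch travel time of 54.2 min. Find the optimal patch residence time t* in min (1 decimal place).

34.7 min

Optimal t* satisfies g'(t*) = g(t*)/(T + t*).
g'(t) = 0.39·80·t^-0.61. Setting 0.39·80·t^-0.61 = 80·t^0.39/(54.2+t) gives 0.39(54.2+t) = t, so 0.61·t = 0.39×54.2.
t* = 0.39×54.2/0.61 = 34.65 min.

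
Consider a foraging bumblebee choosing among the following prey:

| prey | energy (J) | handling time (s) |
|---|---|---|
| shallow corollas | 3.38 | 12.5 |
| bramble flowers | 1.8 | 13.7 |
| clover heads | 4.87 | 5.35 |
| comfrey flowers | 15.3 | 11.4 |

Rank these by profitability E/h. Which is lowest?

Profitability E/h (J/s): shallow corollas = 3.38/12.5 = 0.27, bramble flowers = 1.8/13.7 = 0.131, clover heads = 4.87/5.35 = 0.91, comfrey flowers = 15.3/11.4 = 1.34.
Ranked: comfrey flowers > clover heads > shallow corollas > bramble flowers.

bramble flowers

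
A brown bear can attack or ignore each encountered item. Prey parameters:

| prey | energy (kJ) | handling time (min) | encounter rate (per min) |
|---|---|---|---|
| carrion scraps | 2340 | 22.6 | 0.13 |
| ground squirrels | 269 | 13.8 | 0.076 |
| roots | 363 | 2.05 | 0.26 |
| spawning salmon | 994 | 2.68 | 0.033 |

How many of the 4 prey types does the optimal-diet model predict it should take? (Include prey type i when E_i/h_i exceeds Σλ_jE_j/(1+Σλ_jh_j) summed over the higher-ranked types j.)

E/h in descending order: spawning salmon 371, roots 177, carrion scraps 104, ground squirrels 19.5 kJ/min. The optimal diet is the largest prefix of this list for which every included type satisfies E_i/h_i > R on the types above it.
Rate on top 1: 30.14. roots: 177 > 30.14 → include.
Rate on top 2: 78.44. carrion scraps: 104 > 78.44 → include.
Rate on top 3: 94.61. ground squirrels: 19.5 < 94.61 → exclude; stop.
Optimal diet: spawning salmon, roots, carrion scraps — 3 of 4 types.

3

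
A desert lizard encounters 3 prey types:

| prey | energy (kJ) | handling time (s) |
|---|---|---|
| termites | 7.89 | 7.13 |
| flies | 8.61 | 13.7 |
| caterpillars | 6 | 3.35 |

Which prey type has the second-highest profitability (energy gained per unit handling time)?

termites

In descending order of E/h:
caterpillars: 6/3.35 = 1.79 kJ/s
termites: 7.89/7.13 = 1.11 kJ/s
flies: 8.61/13.7 = 0.628 kJ/s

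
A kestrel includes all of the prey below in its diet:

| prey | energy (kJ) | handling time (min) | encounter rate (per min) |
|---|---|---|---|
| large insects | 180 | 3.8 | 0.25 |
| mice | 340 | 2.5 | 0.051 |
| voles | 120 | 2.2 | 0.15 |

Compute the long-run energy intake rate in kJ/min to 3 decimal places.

R = Σλ_iE_i / (1 + Σλ_ih_i)
Numerator: 0.25×180 + 0.051×340 + 0.15×120 = 80.34
Denominator: 1 + 0.25×3.8 + 0.051×2.5 + 0.15×2.2 = 2.407
R = 80.34/2.407 = 33.37 kJ/min

33.371 kJ/min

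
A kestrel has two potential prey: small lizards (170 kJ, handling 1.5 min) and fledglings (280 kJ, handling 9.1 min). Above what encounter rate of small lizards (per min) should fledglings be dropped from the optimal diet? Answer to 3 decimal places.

0.248 per min

The zero-one rule: include fledglings iff E₂/h₂ > λE₁/(1+λh₁). Equality gives the switch point.
λE₁h₂ = E₂ + λE₂h₁ ⇒ λ = E₂/(E₁h₂ − E₂h₁) = 280/(1547 − 420) = 0.2484 per min.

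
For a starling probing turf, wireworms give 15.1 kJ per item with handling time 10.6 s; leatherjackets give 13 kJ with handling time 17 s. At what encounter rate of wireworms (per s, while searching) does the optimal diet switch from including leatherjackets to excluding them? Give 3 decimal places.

0.109 per s

At the threshold, the rate on wireworms alone equals the profitability of leatherjackets: λ·15.1/(1 + λ·10.6) = 13/17 = 0.7647.
Rearranging, λ(15.1 − 0.7647×10.6) = 0.7647, so λ = 0.7647/6.994 = 0.1093 per s.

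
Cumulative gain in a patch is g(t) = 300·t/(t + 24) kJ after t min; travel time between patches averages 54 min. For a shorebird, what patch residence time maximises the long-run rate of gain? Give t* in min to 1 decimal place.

36.0 min

Maximise g(t)/(T+t): set derivative to zero → g'(t)(T+t) = g(t).
g'(t) = 300·24/(t + 24)². Setting 300·24/(t+24)² = 300t/[(t+24)(54+t)] gives 24(54+t) = t(t+24), so t² = 24×54 = 1296.
t* = √1296 = 36 min.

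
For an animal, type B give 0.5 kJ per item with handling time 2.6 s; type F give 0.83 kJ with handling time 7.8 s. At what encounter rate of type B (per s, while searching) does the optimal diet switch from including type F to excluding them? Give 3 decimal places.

At the threshold, the rate on type B alone equals the profitability of type F: λ·0.5/(1 + λ·2.6) = 0.83/7.8 = 0.1064.
Rearranging, λ(0.5 − 0.1064×2.6) = 0.1064, so λ = 0.1064/0.2233 = 0.4765 per s.

0.476 per s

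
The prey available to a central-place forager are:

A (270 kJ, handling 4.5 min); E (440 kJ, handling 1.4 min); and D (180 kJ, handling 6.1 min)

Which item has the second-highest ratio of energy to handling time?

In descending order of E/h:
E: 440/1.4 = 314 kJ/min
A: 270/4.5 = 60 kJ/min
D: 180/6.1 = 29.5 kJ/min

A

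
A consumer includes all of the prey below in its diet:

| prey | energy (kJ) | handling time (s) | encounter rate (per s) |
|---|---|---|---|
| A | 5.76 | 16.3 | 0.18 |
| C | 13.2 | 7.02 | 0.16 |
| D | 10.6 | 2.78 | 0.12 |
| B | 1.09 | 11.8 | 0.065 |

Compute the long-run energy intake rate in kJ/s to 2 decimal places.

0.73 kJ/s

R = (0.18×5.76 + 0.16×13.2 + 0.12×10.6 + 0.065×1.09) / (1 + 0.18×16.3 + 0.16×7.02 + 0.12×2.78 + 0.065×11.8) = 4.492/6.158 = 0.7294 kJ/s.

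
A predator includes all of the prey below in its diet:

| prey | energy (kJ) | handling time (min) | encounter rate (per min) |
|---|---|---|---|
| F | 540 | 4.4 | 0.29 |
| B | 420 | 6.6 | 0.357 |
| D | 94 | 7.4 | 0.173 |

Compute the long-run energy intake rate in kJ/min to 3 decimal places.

R = (0.29×540 + 0.357×420 + 0.173×94) / (1 + 0.29×4.4 + 0.357×6.6 + 0.173×7.4) = 322.8/5.912 = 54.6 kJ/min.

54.597 kJ/min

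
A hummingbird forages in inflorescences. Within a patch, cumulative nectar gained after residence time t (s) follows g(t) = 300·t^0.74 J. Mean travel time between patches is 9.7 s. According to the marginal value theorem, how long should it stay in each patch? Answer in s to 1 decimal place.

27.6 s

Optimal t* satisfies g'(t*) = g(t*)/(T + t*).
g'(t) = 0.74·300·t^-0.26. Setting 0.74·300·t^-0.26 = 300·t^0.74/(9.7+t) gives 0.74(9.7+t) = t, so 0.26·t = 0.74×9.7.
t* = 0.74×9.7/0.26 = 27.61 s.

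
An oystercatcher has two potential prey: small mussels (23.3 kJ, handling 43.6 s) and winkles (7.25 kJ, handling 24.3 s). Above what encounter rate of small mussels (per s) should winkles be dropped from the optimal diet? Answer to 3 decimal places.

0.029 per s

The zero-one rule: include winkles iff E₂/h₂ > λE₁/(1+λh₁). Equality gives the switch point.
λE₁h₂ = E₂ + λE₂h₁ ⇒ λ = E₂/(E₁h₂ − E₂h₁) = 7.25/(566.2 − 316.1) = 0.02899 per s.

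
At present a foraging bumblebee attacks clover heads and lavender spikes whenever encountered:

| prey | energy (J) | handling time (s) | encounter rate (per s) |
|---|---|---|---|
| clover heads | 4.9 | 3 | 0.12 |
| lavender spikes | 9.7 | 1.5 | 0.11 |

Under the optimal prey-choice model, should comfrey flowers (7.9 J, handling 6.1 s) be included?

Intake rate on the current diet: R = (0.12×4.9 + 0.11×9.7) / (1 + 0.12×3 + 0.11×1.5) = 1.655/1.525 = 1.085 J/s.
Profitability of comfrey flowers: 7.9/6.1 = 1.295 J/s.
1.295 > 1.085, so adding comfrey flowers raises the average — include it.

Yes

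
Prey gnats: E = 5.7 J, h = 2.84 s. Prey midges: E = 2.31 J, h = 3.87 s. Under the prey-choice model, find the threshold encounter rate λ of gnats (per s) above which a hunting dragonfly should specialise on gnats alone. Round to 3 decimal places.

0.149 per s

Drop midges once their profitability E₂/h₂ falls below the rate achievable on gnats alone: E₂/h₂ = λE₁/(1 + λh₁).
Solve for λ: λE₁h₂ = E₂(1 + λh₁) → λ(E₁h₂ − E₂h₁) = E₂ → λ = E₂/(E₁h₂ − E₂h₁).
λ = 2.31/(5.7×3.87 − 2.31×2.84) = 2.31/15.5 = 0.149 per s.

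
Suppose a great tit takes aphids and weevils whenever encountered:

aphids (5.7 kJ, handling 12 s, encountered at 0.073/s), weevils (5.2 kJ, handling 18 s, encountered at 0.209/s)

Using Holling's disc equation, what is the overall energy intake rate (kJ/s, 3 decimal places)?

R = Σλ_iE_i / (1 + Σλ_ih_i)
Numerator: 0.073×5.7 + 0.209×5.2 = 1.503
Denominator: 1 + 0.073×12 + 0.209×18 = 5.638
R = 1.503/5.638 = 0.2666 kJ/s

0.267 kJ/s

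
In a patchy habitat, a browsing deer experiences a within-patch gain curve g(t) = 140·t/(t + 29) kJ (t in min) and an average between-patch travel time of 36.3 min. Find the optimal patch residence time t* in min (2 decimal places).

Maximise g(t)/(T+t): set derivative to zero → g'(t)(T+t) = g(t).
g'(t) = 140·29/(t + 29)². Setting 140·29/(t+29)² = 140t/[(t+29)(36.3+t)] gives 29(36.3+t) = t(t+29), so t² = 29×36.3 = 1053.
t* = √1053 = 32.45 min.

32.45 min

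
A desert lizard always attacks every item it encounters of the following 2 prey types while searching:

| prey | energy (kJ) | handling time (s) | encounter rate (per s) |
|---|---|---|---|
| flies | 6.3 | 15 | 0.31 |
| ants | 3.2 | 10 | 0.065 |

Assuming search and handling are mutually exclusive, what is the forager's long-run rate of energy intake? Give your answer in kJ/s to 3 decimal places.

R = (0.31×6.3 + 0.065×3.2) / (1 + 0.31×15 + 0.065×10) = 2.161/6.3 = 0.343 kJ/s.

0.343 kJ/s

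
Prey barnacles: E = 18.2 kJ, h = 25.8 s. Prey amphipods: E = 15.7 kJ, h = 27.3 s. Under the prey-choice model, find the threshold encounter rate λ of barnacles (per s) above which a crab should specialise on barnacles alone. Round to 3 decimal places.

The zero-one rule: include amphipods iff E₂/h₂ > λE₁/(1+λh₁). Equality gives the switch point.
λE₁h₂ = E₂ + λE₂h₁ ⇒ λ = E₂/(E₁h₂ − E₂h₁) = 15.7/(496.9 − 405.1) = 0.171 per s.

0.171 per s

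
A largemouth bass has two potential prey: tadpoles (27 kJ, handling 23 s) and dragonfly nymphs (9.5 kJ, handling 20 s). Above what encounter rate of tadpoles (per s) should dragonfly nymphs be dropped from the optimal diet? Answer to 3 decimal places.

The zero-one rule: include dragonfly nymphs iff E₂/h₂ > λE₁/(1+λh₁). Equality gives the switch point.
λE₁h₂ = E₂ + λE₂h₁ ⇒ λ = E₂/(E₁h₂ − E₂h₁) = 9.5/(540 − 218.5) = 0.02955 per s.

0.030 per s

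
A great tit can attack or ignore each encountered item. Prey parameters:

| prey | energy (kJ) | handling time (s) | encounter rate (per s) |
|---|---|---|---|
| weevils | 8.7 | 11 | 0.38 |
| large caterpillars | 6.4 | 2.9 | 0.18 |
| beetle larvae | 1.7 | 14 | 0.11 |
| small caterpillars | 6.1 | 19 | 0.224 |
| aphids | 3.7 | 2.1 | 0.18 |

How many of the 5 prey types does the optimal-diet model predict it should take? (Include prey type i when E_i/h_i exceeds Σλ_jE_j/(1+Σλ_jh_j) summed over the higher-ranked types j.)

2

Rank by E/h (kJ/s): large caterpillars 2.21, aphids 1.76, weevils 0.791, small caterpillars 0.321, beetle larvae 0.121. Include each in turn until the next type's E/h falls below the running intake rate.
Rate on top 1: 0.7569. aphids: 1.76 > 0.7569 → include.
Rate on top 2: 0.9568. weevils: 0.791 < 0.9568 → exclude; stop.
Optimal diet: large caterpillars, aphids — 2 of 5 types.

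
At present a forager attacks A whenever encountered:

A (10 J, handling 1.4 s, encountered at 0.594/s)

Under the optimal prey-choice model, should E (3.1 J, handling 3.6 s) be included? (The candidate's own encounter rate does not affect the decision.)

Intake rate on the current diet: R = (0.594×10) / (1 + 0.594×1.4) = 5.94/1.832 = 3.243 J/s.
E: E/h = 3.1/3.6 = 0.8611 J/s.
0.8611 < 3.243, so adding E would lower the average — exclude it.

No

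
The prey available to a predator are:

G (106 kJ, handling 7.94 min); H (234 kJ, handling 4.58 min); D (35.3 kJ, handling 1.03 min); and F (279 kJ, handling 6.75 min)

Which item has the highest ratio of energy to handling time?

In descending order of E/h:
H: 234/4.58 = 51.1 kJ/min
F: 279/6.75 = 41.3 kJ/min
D: 35.3/1.03 = 34.3 kJ/min
G: 106/7.94 = 13.4 kJ/min

H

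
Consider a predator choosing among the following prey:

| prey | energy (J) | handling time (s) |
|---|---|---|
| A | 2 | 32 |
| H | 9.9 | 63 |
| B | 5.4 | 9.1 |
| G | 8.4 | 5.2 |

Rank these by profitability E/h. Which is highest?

In descending order of E/h:
G: 8.4/5.2 = 1.62 J/s
B: 5.4/9.1 = 0.593 J/s
H: 9.9/63 = 0.157 J/s
A: 2/32 = 0.0625 J/s

G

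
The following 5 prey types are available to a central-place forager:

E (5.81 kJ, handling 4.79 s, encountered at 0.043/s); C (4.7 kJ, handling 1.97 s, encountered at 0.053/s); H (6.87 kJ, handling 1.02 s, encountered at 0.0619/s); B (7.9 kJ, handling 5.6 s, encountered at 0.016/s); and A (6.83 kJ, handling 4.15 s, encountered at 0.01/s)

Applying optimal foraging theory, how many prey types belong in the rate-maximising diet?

E/h in descending order: H 6.74, C 2.39, A 1.65, B 1.41, E 1.21 kJ/s. The optimal diet is the largest prefix of this list for which every included type satisfies E_i/h_i > R on the types above it.
Rate on top 1: 0.4. C: 2.39 > 0.4 → include.
Rate on top 2: 0.5776. A: 1.65 > 0.5776 → include.
Rate on top 3: 0.6142. B: 1.41 > 0.6142 → include.
Rate on top 4: 0.6692. E: 1.21 > 0.6692 → include.
Optimal diet: H, C, A, B, E — 5 of 5 types.

5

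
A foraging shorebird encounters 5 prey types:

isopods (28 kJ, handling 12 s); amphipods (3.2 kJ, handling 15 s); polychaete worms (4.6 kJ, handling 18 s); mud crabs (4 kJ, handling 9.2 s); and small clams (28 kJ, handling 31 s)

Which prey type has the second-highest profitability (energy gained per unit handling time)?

small clams

In descending order of E/h:
isopods: 28/12 = 2.33 kJ/s
small clams: 28/31 = 0.903 kJ/s
mud crabs: 4/9.2 = 0.435 kJ/s
polychaete worms: 4.6/18 = 0.256 kJ/s
amphipods: 3.2/15 = 0.213 kJ/s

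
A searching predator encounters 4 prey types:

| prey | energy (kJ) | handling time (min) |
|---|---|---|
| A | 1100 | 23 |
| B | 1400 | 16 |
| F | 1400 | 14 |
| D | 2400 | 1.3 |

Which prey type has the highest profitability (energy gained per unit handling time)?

D

In descending order of E/h:
D: 2400/1.3 = 1.85e+03 kJ/min
F: 1400/14 = 100 kJ/min
B: 1400/16 = 87.5 kJ/min
A: 1100/23 = 47.8 kJ/min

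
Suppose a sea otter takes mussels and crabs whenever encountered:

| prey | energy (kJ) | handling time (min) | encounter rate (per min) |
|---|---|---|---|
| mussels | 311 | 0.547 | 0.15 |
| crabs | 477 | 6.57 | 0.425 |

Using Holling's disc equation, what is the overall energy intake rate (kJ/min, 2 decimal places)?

Energy encountered per unit search time: 0.15×311 + 0.425×477 = 249.4 kJ/min.
Handling time per unit search time: 0.15×0.547 + 0.425×6.57 = 2.874.
Rate = 249.4/(1 + 2.874) = 64.37 kJ/min.

64.37 kJ/min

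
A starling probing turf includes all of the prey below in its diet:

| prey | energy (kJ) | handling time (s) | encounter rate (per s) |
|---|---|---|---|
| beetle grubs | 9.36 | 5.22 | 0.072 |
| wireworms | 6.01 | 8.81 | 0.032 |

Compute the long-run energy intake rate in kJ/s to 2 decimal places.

R = (0.072×9.36 + 0.032×6.01) / (1 + 0.072×5.22 + 0.032×8.81) = 0.8662/1.658 = 0.5225 kJ/s.

0.52 kJ/s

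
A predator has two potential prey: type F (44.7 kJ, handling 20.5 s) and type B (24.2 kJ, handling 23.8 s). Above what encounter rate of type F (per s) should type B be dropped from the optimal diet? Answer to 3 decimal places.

At the threshold, the rate on type F alone equals the profitability of type B: λ·44.7/(1 + λ·20.5) = 24.2/23.8 = 1.017.
Rearranging, λ(44.7 − 1.017×20.5) = 1.017, so λ = 1.017/23.86 = 0.04262 per s.

0.043 per s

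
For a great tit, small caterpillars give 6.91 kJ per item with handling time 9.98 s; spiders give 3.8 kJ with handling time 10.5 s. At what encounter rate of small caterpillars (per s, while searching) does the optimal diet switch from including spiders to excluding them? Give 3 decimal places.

0.110 per s

The zero-one rule: include spiders iff E₂/h₂ > λE₁/(1+λh₁). Equality gives the switch point.
λE₁h₂ = E₂ + λE₂h₁ ⇒ λ = E₂/(E₁h₂ − E₂h₁) = 3.8/(72.56 − 37.92) = 0.1097 per s.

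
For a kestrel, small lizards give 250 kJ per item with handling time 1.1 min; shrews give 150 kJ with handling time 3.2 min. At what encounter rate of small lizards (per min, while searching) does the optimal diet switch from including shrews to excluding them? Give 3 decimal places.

0.236 per min

Drop shrews once their profitability E₂/h₂ falls below the rate achievable on small lizards alone: E₂/h₂ = λE₁/(1 + λh₁).
Solve for λ: λE₁h₂ = E₂(1 + λh₁) → λ(E₁h₂ − E₂h₁) = E₂ → λ = E₂/(E₁h₂ − E₂h₁).
λ = 150/(250×3.2 − 150×1.1) = 150/635 = 0.2362 per min.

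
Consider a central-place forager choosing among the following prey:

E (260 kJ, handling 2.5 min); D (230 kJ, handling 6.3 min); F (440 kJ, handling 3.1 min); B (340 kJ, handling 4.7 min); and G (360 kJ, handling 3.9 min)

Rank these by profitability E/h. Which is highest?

F

Profitability E/h (kJ/min): E = 260/2.5 = 104, D = 230/6.3 = 36.5, F = 440/3.1 = 142, B = 340/4.7 = 72.3, G = 360/3.9 = 92.3.
Ranked: F > E > G > B > D.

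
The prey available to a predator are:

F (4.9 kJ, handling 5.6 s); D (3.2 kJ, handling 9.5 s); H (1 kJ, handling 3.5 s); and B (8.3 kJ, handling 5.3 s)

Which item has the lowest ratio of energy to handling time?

H

In descending order of E/h:
B: 8.3/5.3 = 1.57 kJ/s
F: 4.9/5.6 = 0.875 kJ/s
D: 3.2/9.5 = 0.337 kJ/s
H: 1/3.5 = 0.286 kJ/s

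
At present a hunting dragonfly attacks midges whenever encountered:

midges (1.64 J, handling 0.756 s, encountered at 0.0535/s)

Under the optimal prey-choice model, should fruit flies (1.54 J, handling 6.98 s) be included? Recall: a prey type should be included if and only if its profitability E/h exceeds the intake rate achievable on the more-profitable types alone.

Intake rate on the current diet: R = (0.0535×1.64) / (1 + 0.0535×0.756) = 0.08774/1.04 = 0.08433 J/s.
Profitability of fruit flies: 1.54/6.98 = 0.2206 J/s.
0.2206 > 0.08433, so adding fruit flies raises the average — include it.

Yes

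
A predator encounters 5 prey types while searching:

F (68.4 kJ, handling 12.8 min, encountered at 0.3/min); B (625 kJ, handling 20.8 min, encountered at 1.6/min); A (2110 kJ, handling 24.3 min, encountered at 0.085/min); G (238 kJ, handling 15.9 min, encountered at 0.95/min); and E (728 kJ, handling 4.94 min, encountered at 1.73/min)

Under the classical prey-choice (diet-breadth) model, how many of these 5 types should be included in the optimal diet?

E/h in descending order: E 147, A 86.8, B 30, G 15, F 5.34 kJ/min. The optimal diet is the largest prefix of this list for which every included type satisfies E_i/h_i > R on the types above it.
Rate on top 1: 131.9. A: 86.8 < 131.9 → exclude; stop.
Optimal diet: E — 1 of 5 types.

1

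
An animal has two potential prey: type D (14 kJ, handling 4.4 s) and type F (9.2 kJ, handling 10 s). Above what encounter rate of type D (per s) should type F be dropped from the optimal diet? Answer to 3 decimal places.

0.092 per s

At the threshold, the rate on type D alone equals the profitability of type F: λ·14/(1 + λ·4.4) = 9.2/10 = 0.92.
Rearranging, λ(14 − 0.92×4.4) = 0.92, so λ = 0.92/9.952 = 0.09244 per s.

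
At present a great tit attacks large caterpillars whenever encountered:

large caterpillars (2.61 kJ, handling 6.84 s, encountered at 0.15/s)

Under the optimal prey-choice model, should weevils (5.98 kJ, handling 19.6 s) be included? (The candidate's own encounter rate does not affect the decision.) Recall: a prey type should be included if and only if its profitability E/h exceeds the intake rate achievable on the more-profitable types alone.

On large caterpillars alone, R = ΣλE/(1+Σλh) = 0.3915/2.026 = 0.1932 kJ/s.
Profitability of weevils: 5.98/19.6 = 0.3051 kJ/s.
Since 0.3051 > R, including weevils increases the long-run rate.

Yes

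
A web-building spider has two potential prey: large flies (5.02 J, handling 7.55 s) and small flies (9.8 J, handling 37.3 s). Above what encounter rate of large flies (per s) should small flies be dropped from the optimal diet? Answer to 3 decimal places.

0.087 per s

Drop small flies once their profitability E₂/h₂ falls below the rate achievable on large flies alone: E₂/h₂ = λE₁/(1 + λh₁).
Solve for λ: λE₁h₂ = E₂(1 + λh₁) → λ(E₁h₂ − E₂h₁) = E₂ → λ = E₂/(E₁h₂ − E₂h₁).
λ = 9.8/(5.02×37.3 − 9.8×7.55) = 9.8/113.3 = 0.08653 per s.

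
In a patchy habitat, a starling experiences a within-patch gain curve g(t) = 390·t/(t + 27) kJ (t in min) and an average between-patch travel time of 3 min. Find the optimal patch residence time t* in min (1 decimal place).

By the marginal value theorem, leave when the instantaneous gain rate g'(t) equals the habitat-wide average g(t)/(T + t).
g'(t) = 390·27/(t + 27)². Setting 390·27/(t+27)² = 390t/[(t+27)(3+t)] gives 27(3+t) = t(t+27), so t² = 27×3 = 81.
t* = √81 = 9 min.

9.0 min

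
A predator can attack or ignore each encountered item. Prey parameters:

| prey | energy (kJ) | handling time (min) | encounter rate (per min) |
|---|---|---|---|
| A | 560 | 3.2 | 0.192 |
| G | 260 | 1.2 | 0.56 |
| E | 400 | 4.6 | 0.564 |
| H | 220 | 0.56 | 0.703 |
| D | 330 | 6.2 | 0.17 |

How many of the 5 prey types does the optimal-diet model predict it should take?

E/h in descending order: H 393, G 217, A 175, E 87, D 53.2 kJ/min. The optimal diet is the largest prefix of this list for which every included type satisfies E_i/h_i > R on the types above it.
Rate on top 1: 111. G: 217 > 111 → include.
Rate on top 2: 145.4. A: 175 > 145.4 → include.
Rate on top 3: 152.2. E: 87 < 152.2 → exclude; stop.
Optimal diet: H, G, A — 3 of 5 types.

3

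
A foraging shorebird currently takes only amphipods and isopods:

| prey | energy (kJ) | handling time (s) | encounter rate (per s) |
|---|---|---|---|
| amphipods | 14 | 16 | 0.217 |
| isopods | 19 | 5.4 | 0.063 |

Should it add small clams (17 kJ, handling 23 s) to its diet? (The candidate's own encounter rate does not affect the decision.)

Current rate: (0.217×14 + 0.063×19)/(1 + 0.217×16 + 0.063×5.4) = 0.8801 kJ/s.
Profitability of small clams: 17/23 = 0.7391 kJ/s.
Since 0.7391 < R, time spent handling small clams is better spent searching.

No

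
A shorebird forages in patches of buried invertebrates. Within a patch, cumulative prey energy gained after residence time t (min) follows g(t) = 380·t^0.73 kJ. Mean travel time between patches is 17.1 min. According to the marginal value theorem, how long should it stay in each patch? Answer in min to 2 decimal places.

By the marginal value theorem, leave when the instantaneous gain rate g'(t) equals the habitat-wide average g(t)/(T + t).
g'(t) = 0.73·380·t^-0.27. Setting 0.73·380·t^-0.27 = 380·t^0.73/(17.1+t) gives 0.73(17.1+t) = t, so 0.27·t = 0.73×17.1.
t* = 0.73×17.1/0.27 = 46.23 min.

46.23 min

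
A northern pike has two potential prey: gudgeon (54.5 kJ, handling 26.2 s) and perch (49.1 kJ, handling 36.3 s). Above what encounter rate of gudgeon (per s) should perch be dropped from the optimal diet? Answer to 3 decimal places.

Drop perch once their profitability E₂/h₂ falls below the rate achievable on gudgeon alone: E₂/h₂ = λE₁/(1 + λh₁).
Solve for λ: λE₁h₂ = E₂(1 + λh₁) → λ(E₁h₂ − E₂h₁) = E₂ → λ = E₂/(E₁h₂ − E₂h₁).
λ = 49.1/(54.5×36.3 − 49.1×26.2) = 49.1/691.9 = 0.07096 per s.

0.071 per s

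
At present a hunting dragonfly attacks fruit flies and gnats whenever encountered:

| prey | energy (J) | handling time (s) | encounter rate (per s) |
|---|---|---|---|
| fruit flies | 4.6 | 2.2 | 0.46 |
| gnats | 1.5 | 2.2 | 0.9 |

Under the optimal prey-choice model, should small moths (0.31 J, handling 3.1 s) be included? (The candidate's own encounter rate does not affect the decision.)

Current rate: (0.46×4.6 + 0.9×1.5)/(1 + 0.46×2.2 + 0.9×2.2) = 0.8682 J/s.
Profitability of small moths: 0.31/3.1 = 0.1 J/s.
Since 0.1 < R, time spent handling small moths is better spent searching.

No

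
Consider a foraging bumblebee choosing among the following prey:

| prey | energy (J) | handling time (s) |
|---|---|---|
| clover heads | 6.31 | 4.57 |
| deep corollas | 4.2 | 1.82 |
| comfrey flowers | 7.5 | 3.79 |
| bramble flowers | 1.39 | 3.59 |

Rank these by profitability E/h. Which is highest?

deep corollas

In descending order of E/h:
deep corollas: 4.2/1.82 = 2.31 J/s
comfrey flowers: 7.5/3.79 = 1.98 J/s
clover heads: 6.31/4.57 = 1.38 J/s
bramble flowers: 1.39/3.59 = 0.387 J/s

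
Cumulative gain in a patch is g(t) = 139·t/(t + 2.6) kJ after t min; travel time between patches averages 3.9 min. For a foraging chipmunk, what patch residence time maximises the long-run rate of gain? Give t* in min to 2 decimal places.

Maximise g(t)/(T+t): set derivative to zero → g'(t)(T+t) = g(t).
g'(t) = 139·2.6/(t + 2.6)². Setting 139·2.6/(t+2.6)² = 139t/[(t+2.6)(3.9+t)] gives 2.6(3.9+t) = t(t+2.6), so t² = 2.6×3.9 = 10.14.
t* = √10.14 = 3.184 min.

3.18 min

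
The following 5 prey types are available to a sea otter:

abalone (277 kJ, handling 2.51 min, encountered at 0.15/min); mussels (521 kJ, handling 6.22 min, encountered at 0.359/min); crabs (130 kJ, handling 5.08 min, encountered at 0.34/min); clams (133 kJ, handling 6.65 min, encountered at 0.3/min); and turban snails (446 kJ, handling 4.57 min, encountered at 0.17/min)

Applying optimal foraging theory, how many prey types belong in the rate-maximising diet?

3

E/h in descending order: abalone 110, turban snails 97.6, mussels 83.8, crabs 25.6, clams 20 kJ/min. The optimal diet is the largest prefix of this list for which every included type satisfies E_i/h_i > R on the types above it.
Rate on top 1: 30.19. turban snails: 97.6 > 30.19 → include.
Rate on top 2: 54.5. mussels: 83.8 > 54.5 → include.
Rate on top 3: 69.4. crabs: 25.6 < 69.4 → exclude; stop.
Optimal diet: abalone, turban snails, mussels — 3 of 5 types.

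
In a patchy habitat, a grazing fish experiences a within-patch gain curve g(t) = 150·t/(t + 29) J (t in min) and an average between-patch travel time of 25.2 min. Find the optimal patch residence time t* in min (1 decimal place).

By the marginal value theorem, leave when the instantaneous gain rate g'(t) equals the habitat-wide average g(t)/(T + t).
g'(t) = 150·29/(t + 29)². Setting 150·29/(t+29)² = 150t/[(t+29)(25.2+t)] gives 29(25.2+t) = t(t+29), so t² = 29×25.2 = 730.8.
t* = √730.8 = 27.03 min.

27.0 min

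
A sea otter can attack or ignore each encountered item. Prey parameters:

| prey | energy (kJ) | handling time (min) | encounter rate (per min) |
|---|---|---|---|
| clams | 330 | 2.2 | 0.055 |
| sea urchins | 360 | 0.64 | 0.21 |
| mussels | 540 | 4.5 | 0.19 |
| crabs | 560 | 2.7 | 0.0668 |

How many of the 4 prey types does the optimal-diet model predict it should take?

4

E/h in descending order: sea urchins 562, crabs 207, clams 150, mussels 120 kJ/min. The optimal diet is the largest prefix of this list for which every included type satisfies E_i/h_i > R on the types above it.
Rate on top 1: 66.64. crabs: 207 > 66.64 → include.
Rate on top 2: 85.95. clams: 150 > 85.95 → include.
Rate on top 3: 91.35. mussels: 120 > 91.35 → include.
Optimal diet: sea urchins, crabs, clams, mussels — 4 of 4 types.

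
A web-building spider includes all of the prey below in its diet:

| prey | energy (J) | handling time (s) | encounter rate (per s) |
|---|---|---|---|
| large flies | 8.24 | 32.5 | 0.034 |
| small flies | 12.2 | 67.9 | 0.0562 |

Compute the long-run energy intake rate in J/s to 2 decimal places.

R = Σλ_iE_i / (1 + Σλ_ih_i)
Numerator: 0.034×8.24 + 0.0562×12.2 = 0.9658
Denominator: 1 + 0.034×32.5 + 0.0562×67.9 = 5.921
R = 0.9658/5.921 = 0.1631 J/s

0.16 J/s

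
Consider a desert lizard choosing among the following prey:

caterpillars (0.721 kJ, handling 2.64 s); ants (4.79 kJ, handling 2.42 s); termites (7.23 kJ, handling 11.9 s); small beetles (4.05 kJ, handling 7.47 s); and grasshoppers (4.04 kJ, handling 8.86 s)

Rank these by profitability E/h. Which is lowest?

Profitability E/h (kJ/s): caterpillars = 0.721/2.64 = 0.273, ants = 4.79/2.42 = 1.98, termites = 7.23/11.9 = 0.608, small beetles = 4.05/7.47 = 0.542, grasshoppers = 4.04/8.86 = 0.456.
Ranked: ants > termites > small beetles > grasshoppers > caterpillars.

caterpillars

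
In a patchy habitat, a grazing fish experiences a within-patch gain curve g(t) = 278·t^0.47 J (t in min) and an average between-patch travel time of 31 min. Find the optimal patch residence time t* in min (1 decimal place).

27.5 min

Optimal t* satisfies g'(t*) = g(t*)/(T + t*).
g'(t) = 0.47·278·t^-0.53. Setting 0.47·278·t^-0.53 = 278·t^0.47/(31+t) gives 0.47(31+t) = t, so 0.53·t = 0.47×31.
t* = 0.47×31/0.53 = 27.49 min.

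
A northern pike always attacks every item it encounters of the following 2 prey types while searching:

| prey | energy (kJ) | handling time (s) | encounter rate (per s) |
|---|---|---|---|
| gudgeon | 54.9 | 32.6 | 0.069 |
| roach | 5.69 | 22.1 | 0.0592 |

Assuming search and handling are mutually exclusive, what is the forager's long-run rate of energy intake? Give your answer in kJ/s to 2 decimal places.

R = Σλ_iE_i / (1 + Σλ_ih_i)
Numerator: 0.069×54.9 + 0.0592×5.69 = 4.125
Denominator: 1 + 0.069×32.6 + 0.0592×22.1 = 4.558
R = 4.125/4.558 = 0.905 kJ/s

0.91 kJ/s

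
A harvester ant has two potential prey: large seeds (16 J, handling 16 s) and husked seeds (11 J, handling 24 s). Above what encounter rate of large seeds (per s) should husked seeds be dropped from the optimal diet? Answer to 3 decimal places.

0.053 per s

Drop husked seeds once their profitability E₂/h₂ falls below the rate achievable on large seeds alone: E₂/h₂ = λE₁/(1 + λh₁).
Solve for λ: λE₁h₂ = E₂(1 + λh₁) → λ(E₁h₂ − E₂h₁) = E₂ → λ = E₂/(E₁h₂ − E₂h₁).
λ = 11/(16×24 − 11×16) = 11/208 = 0.05288 per s.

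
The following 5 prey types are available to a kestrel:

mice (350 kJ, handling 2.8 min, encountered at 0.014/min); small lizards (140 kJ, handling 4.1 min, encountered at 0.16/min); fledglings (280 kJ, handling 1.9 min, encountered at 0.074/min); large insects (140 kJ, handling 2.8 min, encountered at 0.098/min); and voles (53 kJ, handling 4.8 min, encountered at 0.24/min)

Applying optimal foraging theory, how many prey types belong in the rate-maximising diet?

Rank by E/h (kJ/min): fledglings 147, mice 125, large insects 50, small lizards 34.1, voles 11. Include each in turn until the next type's E/h falls below the running intake rate.
Rate on top 1: 18.17. mice: 125 > 18.17 → include.
Rate on top 2: 21.72. large insects: 50 > 21.72 → include.
Rate on top 3: 27.05. small lizards: 34.1 > 27.05 → include.
Rate on top 4: 29.26. voles: 11 < 29.26 → exclude; stop.
Optimal diet: fledglings, mice, large insects, small lizards — 4 of 5 types.

4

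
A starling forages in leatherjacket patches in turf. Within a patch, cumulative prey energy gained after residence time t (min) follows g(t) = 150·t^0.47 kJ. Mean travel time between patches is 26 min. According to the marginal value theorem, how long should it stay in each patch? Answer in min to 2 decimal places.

By the marginal value theorem, leave when the instantaneous gain rate g'(t) equals the habitat-wide average g(t)/(T + t).
g'(t) = 0.47·150·t^-0.53. Setting 0.47·150·t^-0.53 = 150·t^0.47/(26+t) gives 0.47(26+t) = t, so 0.53·t = 0.47×26.
t* = 0.47×26/0.53 = 23.06 min.

23.06 min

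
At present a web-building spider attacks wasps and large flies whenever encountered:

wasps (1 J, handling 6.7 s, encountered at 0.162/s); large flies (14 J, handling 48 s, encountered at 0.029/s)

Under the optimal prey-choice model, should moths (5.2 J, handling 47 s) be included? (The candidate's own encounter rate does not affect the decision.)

No

Intake rate on the current diet: R = (0.162×1 + 0.029×14) / (1 + 0.162×6.7 + 0.029×48) = 0.568/3.477 = 0.1633 J/s.
moths: E/h = 5.2/47 = 0.1106 J/s.
Since 0.1106 < R, time spent handling moths is better spent searching.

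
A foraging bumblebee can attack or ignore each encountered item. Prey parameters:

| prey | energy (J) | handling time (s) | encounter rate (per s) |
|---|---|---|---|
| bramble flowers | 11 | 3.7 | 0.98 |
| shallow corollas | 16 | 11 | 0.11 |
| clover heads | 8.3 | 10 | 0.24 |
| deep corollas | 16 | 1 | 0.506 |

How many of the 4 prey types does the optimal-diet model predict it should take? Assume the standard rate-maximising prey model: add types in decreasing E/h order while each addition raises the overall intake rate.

E/h in descending order: deep corollas 16, bramble flowers 2.97, shallow corollas 1.45, clover heads 0.83 J/s. The optimal diet is the largest prefix of this list for which every included type satisfies E_i/h_i > R on the types above it.
Rate on top 1: 5.376. bramble flowers: 2.97 < 5.376 → exclude; stop.
Optimal diet: deep corollas — 1 of 4 types.

1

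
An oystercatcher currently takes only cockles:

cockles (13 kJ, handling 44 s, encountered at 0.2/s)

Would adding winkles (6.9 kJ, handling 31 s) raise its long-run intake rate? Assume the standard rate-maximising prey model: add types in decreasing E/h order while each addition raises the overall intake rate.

No

Intake rate on the current diet: R = (0.2×13) / (1 + 0.2×44) = 2.6/9.8 = 0.2653 kJ/s.
Profitability of winkles: 6.9/31 = 0.2226 kJ/s.
0.2226 < 0.2653, so adding winkles would lower the average — exclude it.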